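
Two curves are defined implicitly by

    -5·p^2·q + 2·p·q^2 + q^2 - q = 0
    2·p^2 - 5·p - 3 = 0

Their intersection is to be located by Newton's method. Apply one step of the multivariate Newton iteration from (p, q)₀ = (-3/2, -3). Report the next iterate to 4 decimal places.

At (-3/2, -3): F = (18.7500, 9.0000).
Jacobian J = [[-10·p·q + 2·q^2, -5·p^2 + 4·p·q + 2·q - 1], [4·p - 5, 0]].
At the point, J = [[-27.0000, -0.2500], [-11.0000, 0.0000]] (det J = -2.7500).
Solving J·Δ = −F gives Δ = (0.8182, -13.3636).
Then the next iterate is (p, q)₁ = (-0.6818, -16.3636).

(-0.6818, -16.3636)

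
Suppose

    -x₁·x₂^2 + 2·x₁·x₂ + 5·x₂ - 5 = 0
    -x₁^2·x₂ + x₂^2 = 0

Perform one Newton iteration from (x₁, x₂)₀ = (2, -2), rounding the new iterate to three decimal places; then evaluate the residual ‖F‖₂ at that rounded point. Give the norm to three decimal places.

At (2, -2): F = (-31.000, 12.000).
Jacobian J = [[-x₂^2 + 2·x₂, -2·x₁·x₂ + 2·x₁ + 5], [-2·x₁·x₂, -x₁^2 + 2·x₂]].
At the point, J = [[-8.000, 17.000], [8.000, -8.000]] (det J = -72.000).
Solving J·Δ = −F gives Δ = (0.611, 2.111).
Then the next iterate is (x₁, x₂)₁ = (2.611, 0.111).
Re-evaluating at (2.611, 0.111): F = (-3.89753, -0.74440), so ‖F‖₂ = 3.968.

3.968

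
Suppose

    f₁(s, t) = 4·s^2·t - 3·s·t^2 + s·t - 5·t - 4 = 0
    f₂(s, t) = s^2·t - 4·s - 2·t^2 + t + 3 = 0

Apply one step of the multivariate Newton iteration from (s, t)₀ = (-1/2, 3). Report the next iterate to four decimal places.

(-0.7022, 2.2712)

At (-1/2, 3): F = (-4.0000, -9.2500).
Jacobian J = [[8·s·t - 3·t^2 + t, 4·s^2 - 6·s·t + s - 5], [2·s·t - 4, s^2 - 4·t + 1]].
At the point, J = [[-36.0000, 4.5000], [-7.0000, -10.7500]] (det J = 418.5000).
Solving J·Δ = −F gives Δ = (-0.2022, -0.7288).
Then the next iterate is (s, t)₁ = (-0.7022, 2.2712).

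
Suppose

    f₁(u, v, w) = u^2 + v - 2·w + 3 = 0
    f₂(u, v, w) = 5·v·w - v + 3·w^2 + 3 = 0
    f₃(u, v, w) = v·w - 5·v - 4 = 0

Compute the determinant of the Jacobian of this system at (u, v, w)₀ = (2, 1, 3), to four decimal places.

240.0000

J = [[2·u, 1, -2], [0, 5·w - 1, 5·v + 6·w], [0, w - 5, v]].
At the point, J = [[4.0000, 1.0000, -2.0000], [0.0000, 14.0000, 23.0000], [0.0000, -2.0000, 1.0000]].
det J = 240.0000.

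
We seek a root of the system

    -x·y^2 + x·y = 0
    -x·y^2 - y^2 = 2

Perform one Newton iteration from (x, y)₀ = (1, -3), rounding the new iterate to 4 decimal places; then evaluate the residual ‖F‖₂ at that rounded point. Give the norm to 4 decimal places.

6.4504

At (1, -3): F = (-12.0000, -20.0000).
Jacobian J = [[-y^2 + y, -2·x·y + x], [-y^2, -2·x·y - 2·y]].
At the point, J = [[-12.0000, 7.0000], [-9.0000, 12.0000]] (det J = -81.0000).
Solving J·Δ = −F gives Δ = (-0.0494, 1.6296).
Then the next iterate is (x, y)₁ = (0.9506, -1.3704).
Re-evaluating at (0.9506, -1.3704): F = (-3.087925, -5.663219), so ‖F‖₂ = 6.4504.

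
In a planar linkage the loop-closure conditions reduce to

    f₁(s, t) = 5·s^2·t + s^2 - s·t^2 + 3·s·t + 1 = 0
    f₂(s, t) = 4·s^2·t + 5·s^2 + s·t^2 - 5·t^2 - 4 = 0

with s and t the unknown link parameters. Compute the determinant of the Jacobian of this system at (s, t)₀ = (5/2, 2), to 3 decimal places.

J = [[10·s·t + 2·s - t^2 + 3·t, 5·s^2 - 2·s·t + 3·s], [8·s·t + 10·s + t^2, 4·s^2 + 2·s·t - 10·t]].
At the point, J = [[57.000, 28.750], [69.000, 15.000]].
det J = -1128.750.

-1128.750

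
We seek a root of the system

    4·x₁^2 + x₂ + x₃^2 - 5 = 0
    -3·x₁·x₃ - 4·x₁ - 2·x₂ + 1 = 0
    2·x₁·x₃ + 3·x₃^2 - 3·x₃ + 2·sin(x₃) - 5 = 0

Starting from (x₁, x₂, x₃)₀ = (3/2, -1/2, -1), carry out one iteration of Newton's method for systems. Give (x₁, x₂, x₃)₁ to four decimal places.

(0.9004, 1.1858, -1.5049)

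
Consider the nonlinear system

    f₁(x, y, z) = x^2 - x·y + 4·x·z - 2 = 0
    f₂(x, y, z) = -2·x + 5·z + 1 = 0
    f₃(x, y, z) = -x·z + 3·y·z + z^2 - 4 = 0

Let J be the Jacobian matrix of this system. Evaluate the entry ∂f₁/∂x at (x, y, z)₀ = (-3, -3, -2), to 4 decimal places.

-11.0000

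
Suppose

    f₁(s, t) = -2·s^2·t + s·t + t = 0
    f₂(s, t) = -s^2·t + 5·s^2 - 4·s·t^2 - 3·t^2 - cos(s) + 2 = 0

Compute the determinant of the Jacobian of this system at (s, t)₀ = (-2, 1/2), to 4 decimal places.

-174.6837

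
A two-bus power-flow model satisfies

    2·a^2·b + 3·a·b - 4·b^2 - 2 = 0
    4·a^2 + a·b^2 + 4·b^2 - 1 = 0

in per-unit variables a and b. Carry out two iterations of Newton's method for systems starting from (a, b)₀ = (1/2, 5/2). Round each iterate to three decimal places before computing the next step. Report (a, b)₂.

(0.563, 0.597)

At (1/2, 5/2): F = (-22.000, 28.125).
Jacobian J = [[4·a·b + 3·b, 2·a^2 + 3·a - 8·b], [8·a + b^2, 2·a·b + 8·b]].
At the point, J = [[12.500, -18.000], [10.250, 22.500]] (det J = 465.750).
Solving J·Δ = −F gives Δ = (-0.024, -1.239).
Then the next iterate is (a, b)₁ = (0.476, 1.261).
Round to (0.476, 1.261) and repeat: F = (-5.98835, 7.02369), J = [[6.18394, -8.20685], [5.39812, 11.28847]].
Δ = (0.087, -0.664), so (a, b)₂ = (0.563, 0.597).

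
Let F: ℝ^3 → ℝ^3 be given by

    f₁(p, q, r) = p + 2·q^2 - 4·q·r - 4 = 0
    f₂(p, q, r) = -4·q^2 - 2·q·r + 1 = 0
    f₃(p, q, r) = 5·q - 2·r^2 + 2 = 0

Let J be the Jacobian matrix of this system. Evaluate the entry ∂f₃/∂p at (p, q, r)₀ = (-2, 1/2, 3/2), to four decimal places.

∂f₃/∂p = 0.
At (-2, 1/2, 3/2) this is 0.0000.

0.0000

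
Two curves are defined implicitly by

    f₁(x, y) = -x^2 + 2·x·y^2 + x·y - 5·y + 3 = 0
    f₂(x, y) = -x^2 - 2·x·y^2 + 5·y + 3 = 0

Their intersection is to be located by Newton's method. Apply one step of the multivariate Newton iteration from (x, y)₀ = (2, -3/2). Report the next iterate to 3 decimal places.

(1.654, -0.644)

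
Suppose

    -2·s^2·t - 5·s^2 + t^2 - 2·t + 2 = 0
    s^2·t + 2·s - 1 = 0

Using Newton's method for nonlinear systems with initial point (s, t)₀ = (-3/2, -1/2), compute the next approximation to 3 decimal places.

At (-3/2, -1/2): F = (-5.750, -5.125).
Jacobian J = [[-4·s·t - 10·s, -2·s^2 + 2·t - 2], [2·s·t + 2, s^2]].
At the point, J = [[12.000, -7.500], [3.500, 2.250]] (det J = 53.250).
Solving J·Δ = −F gives Δ = (0.965, 0.777).
Then the next iterate is (s, t)₁ = (-0.535, 0.277).

(-0.535, 0.277)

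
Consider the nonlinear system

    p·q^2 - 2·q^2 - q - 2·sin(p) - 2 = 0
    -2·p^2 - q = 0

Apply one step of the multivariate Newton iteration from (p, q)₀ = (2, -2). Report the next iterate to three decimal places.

At (2, -2): F = (-1.81859, -6.000).
Jacobian J = [[q^2 - 2·cos(p), 2·p·q - 4·q - 1], [-4·p, -1]].
At the point, J = [[4.83229, -1.000], [-8.000, -1.000]] (det J = -12.83229).
Solving J·Δ = −F gives Δ = (-0.326, -3.393).
Then the next iterate is (p, q)₁ = (1.674, -5.393).

(1.674, -5.393)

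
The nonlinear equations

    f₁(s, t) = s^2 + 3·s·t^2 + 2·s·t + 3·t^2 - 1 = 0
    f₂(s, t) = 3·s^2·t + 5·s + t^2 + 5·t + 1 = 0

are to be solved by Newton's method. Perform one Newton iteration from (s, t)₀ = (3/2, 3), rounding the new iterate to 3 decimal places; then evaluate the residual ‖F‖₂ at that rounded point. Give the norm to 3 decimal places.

At (3/2, 3): F = (77.750, 52.750).
Jacobian J = [[2·s + 3·t^2 + 2·t, 6·s·t + 2·s + 6·t], [6·s·t + 5, 3·s^2 + 2·t + 5]].
At the point, J = [[36.000, 48.000], [32.000, 17.750]] (det J = -897.000).
Solving J·Δ = −F gives Δ = (-1.284, -0.657).
Then the next iterate is (s, t)₁ = (0.216, 2.343).
Re-evaluating at (0.216, 2.343): F = (20.08507, 19.61259), so ‖F‖₂ = 28.072.

28.072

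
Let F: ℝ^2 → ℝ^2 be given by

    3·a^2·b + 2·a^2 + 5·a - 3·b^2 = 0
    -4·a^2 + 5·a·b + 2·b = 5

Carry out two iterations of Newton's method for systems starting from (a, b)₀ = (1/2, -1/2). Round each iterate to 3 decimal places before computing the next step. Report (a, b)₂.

At (1/2, -1/2): F = (1.875, -8.250).
Jacobian J = [[6·a·b + 4·a + 5, 3·a^2 - 6·b], [-8·a + 5·b, 5·a + 2]].
At the point, J = [[5.500, 3.750], [-6.500, 4.500]] (det J = 49.125).
Solving J·Δ = −F gives Δ = (-0.802, 0.676).
Then the next iterate is (a, b)₁ = (-0.302, 0.176).
Round to (-0.302, 0.176) and repeat: F = (-1.37236, -5.27858), J = [[3.47309, -0.78239], [3.296, 0.490]].
Δ = (1.122, 3.226), so (a, b)₂ = (0.820, 3.402).

(0.820, 3.402)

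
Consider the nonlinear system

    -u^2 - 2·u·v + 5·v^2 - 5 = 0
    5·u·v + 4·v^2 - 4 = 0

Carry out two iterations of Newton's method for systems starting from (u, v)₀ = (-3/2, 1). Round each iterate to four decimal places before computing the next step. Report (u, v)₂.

At (-3/2, 1): F = (0.7500, -7.5000).
Jacobian J = [[-2·u - 2·v, -2·u + 10·v], [5·v, 5·u + 8·v]].
At the point, J = [[1.0000, 13.0000], [5.0000, 0.5000]] (det J = -64.5000).
Solving J·Δ = −F gives Δ = (1.5174, -0.1744).
Then the next iterate is (u, v)₁ = (0.0174, 0.8256).
Round to (0.0174, 0.8256) and repeat: F = (-1.620957, -1.201711), J = [[-1.6860, 8.2212], [4.1280, 6.6918]].
Δ = (-0.0214, 0.1928), so (u, v)₂ = (-0.0040, 1.0184).

(-0.0040, 1.0184)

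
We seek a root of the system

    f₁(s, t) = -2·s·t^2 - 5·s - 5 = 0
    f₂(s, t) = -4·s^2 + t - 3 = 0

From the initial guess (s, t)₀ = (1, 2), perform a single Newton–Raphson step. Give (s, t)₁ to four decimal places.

(0.2468, 0.9740)

At (1, 2): F = (-18.0000, -5.0000).
Jacobian J = [[-2·t^2 - 5, -4·s·t], [-8·s, 1]].
At the point, J = [[-13.0000, -8.0000], [-8.0000, 1.0000]] (det J = -77.0000).
Solving J·Δ = −F gives Δ = (-0.7532, -1.0260).
Then the next iterate is (s, t)₁ = (0.2468, 0.9740).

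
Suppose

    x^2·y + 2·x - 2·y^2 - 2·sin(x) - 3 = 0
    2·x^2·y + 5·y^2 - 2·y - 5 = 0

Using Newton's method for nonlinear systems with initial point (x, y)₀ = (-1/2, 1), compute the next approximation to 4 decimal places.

At (-1/2, 1): F = (-4.791149, -1.5000).
Jacobian J = [[2·x·y - 2·cos(x) + 2, x^2 - 4·y], [4·x·y, 2·x^2 + 10·y - 2]].
At the point, J = [[-0.755165, -3.7500], [-2.0000, 8.5000]] (det J = -13.918904).
Solving J·Δ = −F gives Δ = (-3.3300, -0.6071).
Then the next iterate is (x, y)₁ = (-3.8300, 0.3929).

(-3.8300, 0.3929)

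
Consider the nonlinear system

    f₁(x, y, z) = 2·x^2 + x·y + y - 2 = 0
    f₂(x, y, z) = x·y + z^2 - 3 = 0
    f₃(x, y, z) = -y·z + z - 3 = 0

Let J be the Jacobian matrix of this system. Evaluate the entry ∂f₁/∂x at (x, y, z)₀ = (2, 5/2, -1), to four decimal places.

∂f₁/∂x = 4·x + y.
At (2, 5/2, -1) this is 10.5000.

10.5000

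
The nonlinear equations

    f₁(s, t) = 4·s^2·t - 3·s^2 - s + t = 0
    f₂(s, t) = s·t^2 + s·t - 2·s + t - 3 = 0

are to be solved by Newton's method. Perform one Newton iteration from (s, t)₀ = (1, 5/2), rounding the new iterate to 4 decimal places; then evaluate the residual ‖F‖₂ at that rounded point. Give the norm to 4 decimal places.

At (1, 5/2): F = (8.5000, 6.2500).
Jacobian J = [[8·s·t - 6·s - 1, 4·s^2 + 1], [t^2 + t - 2, 2·s·t + s + 1]].
At the point, J = [[13.0000, 5.0000], [6.7500, 7.0000]] (det J = 57.2500).
Solving J·Δ = −F gives Δ = (-0.4934, -0.4170).
Then the next iterate is (s, t)₁ = (0.5066, 2.0830).
Re-evaluating at (0.5066, 2.0830): F = (2.944823, 1.323129), so ‖F‖₂ = 3.2284.

3.2284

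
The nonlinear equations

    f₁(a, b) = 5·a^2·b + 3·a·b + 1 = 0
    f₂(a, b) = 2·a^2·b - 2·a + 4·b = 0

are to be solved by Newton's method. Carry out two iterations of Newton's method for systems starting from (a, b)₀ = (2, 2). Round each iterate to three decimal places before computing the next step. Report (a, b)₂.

(0.852, 0.613)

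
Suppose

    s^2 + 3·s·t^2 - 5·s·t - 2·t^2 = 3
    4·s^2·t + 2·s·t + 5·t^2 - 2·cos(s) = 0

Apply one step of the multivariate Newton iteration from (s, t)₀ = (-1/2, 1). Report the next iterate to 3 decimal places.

(-1.029, 0.519)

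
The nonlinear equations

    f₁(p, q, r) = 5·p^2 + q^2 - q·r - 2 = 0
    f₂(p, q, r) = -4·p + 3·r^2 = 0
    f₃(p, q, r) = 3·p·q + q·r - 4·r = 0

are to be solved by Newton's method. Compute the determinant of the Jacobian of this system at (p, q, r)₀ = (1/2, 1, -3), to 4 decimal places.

-471.0000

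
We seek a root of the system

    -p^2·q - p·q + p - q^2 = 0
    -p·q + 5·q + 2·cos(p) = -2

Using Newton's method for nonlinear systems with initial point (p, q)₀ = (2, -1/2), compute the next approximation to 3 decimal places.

(-1.222, -1.805)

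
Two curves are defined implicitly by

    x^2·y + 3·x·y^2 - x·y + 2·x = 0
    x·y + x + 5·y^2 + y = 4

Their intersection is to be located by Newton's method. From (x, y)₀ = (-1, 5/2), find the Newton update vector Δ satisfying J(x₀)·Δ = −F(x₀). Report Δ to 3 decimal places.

(0.139, -1.070)

At (-1, 5/2): F = (-15.750, 26.250).
Jacobian J = [[2·x·y + 3·y^2 - y + 2, x^2 + 6·x·y - x], [y + 1, x + 10·y + 1]].
At the point, J = [[13.250, -13.000], [3.500, 25.000]] (det J = 376.750).
Solving J·Δ = −F gives Δ = (0.139, -1.070).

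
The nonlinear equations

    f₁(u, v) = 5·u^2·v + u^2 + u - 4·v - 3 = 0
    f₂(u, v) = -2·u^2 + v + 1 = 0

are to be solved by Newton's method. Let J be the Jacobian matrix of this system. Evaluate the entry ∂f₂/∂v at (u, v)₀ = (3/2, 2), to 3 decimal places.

1.000

∂f₂/∂v = 1.
At (3/2, 2) this is 1.000.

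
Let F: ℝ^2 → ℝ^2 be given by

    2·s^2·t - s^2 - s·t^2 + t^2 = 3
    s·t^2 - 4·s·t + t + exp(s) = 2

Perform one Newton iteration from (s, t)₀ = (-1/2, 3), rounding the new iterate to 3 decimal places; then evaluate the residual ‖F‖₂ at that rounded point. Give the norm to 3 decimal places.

4.789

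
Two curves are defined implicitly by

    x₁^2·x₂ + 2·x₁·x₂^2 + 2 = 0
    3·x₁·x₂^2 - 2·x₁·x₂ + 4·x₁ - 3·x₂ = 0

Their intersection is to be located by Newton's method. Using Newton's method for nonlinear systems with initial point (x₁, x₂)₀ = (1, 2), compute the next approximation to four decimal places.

(2.2500, -1.0000)

At (1, 2): F = (12.0000, 6.0000).
Jacobian J = [[2·x₁·x₂ + 2·x₂^2, x₁^2 + 4·x₁·x₂], [3·x₂^2 - 2·x₂ + 4, 6·x₁·x₂ - 2·x₁ - 3]].
At the point, J = [[12.0000, 9.0000], [12.0000, 7.0000]] (det J = -24.0000).
Solving J·Δ = −F gives Δ = (1.2500, -3.0000).
Then the next iterate is (x₁, x₂)₁ = (2.2500, -1.0000).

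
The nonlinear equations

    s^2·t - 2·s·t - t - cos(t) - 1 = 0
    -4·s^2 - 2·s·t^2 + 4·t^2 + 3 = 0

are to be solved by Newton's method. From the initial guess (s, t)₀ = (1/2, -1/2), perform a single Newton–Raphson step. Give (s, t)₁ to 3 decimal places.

(1.292, -0.772)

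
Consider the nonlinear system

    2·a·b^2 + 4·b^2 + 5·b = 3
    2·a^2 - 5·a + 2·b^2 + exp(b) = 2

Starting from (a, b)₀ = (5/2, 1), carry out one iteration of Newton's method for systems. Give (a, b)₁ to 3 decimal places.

(2.612, 0.512)

At (5/2, 1): F = (11.000, 2.71828).
Jacobian J = [[2·b^2, 4·a·b + 8·b + 5], [4·a - 5, 4·b + exp(b)]].
At the point, J = [[2.000, 23.000], [5.000, 6.71828]] (det J = -101.56344).
Solving J·Δ = −F gives Δ = (0.112, -0.488).
Then the next iterate is (a, b)₁ = (2.612, 0.512).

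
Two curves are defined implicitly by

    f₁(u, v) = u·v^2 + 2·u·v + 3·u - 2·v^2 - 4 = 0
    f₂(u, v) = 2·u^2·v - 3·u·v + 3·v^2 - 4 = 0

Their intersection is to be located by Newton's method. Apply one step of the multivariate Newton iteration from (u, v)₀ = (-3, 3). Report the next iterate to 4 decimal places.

(-2.6000, 1.0889)

At (-3, 3): F = (-76.0000, 104.0000).
Jacobian J = [[v^2 + 2·v + 3, 2·u·v + 2·u - 4·v], [4·u·v - 3·v, 2·u^2 - 3·u + 6·v]].
At the point, J = [[18.0000, -36.0000], [-45.0000, 45.0000]] (det J = -810.0000).
Solving J·Δ = −F gives Δ = (0.4000, -1.9111).
Then the next iterate is (u, v)₁ = (-2.6000, 1.0889).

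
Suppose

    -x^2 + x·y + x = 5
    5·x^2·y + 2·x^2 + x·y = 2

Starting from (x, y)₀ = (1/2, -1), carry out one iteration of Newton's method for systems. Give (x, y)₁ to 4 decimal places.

(30.7500, 70.0000)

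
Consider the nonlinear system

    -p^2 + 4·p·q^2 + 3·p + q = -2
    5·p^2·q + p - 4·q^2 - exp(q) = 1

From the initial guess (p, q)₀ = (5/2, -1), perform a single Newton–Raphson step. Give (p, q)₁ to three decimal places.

At (5/2, -1): F = (12.250, -34.11788).
Jacobian J = [[-2·p + 4·q^2 + 3, 8·p·q + 1], [10·p·q + 1, 5·p^2 - 8·q - exp(q)]].
At the point, J = [[2.000, -19.000], [-24.000, 38.88212]] (det J = -378.23576).
Solving J·Δ = −F gives Δ = (-0.455, 0.597).
Then the next iterate is (p, q)₁ = (2.045, -0.403).

(2.045, -0.403)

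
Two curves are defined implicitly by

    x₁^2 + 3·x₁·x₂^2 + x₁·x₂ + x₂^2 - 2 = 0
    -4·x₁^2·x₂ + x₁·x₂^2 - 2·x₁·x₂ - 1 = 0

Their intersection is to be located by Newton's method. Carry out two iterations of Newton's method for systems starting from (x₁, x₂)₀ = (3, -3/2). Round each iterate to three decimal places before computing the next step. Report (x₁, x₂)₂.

At (3, -3/2): F = (25.000, 68.750).
Jacobian J = [[2·x₁ + 3·x₂^2 + x₂, 6·x₁·x₂ + x₁ + 2·x₂], [-8·x₁·x₂ + x₂^2 - 2·x₂, -4·x₁^2 + 2·x₁·x₂ - 2·x₁]].
At the point, J = [[11.250, -27.000], [41.250, -51.000]] (det J = 540.000).
Solving J·Δ = −F gives Δ = (-1.076, 0.477).
Then the next iterate is (x₁, x₂)₁ = (1.924, -1.023).
Round to (1.924, -1.023) and repeat: F = (6.82062, 20.09769), J = [[5.96459, -11.93151], [18.83854, -22.59161]].
Δ = (-0.952, 0.096), so (x₁, x₂)₂ = (0.972, -0.927).

(0.972, -0.927)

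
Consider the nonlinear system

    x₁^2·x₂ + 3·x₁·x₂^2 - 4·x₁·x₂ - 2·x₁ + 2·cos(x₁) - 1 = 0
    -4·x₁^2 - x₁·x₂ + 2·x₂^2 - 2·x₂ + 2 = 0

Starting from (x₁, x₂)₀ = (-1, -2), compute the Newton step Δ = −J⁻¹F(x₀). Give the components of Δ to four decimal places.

(0.1129, 1.0144)

At (-1, -2): F = (-19.919395, 8.0000).
Jacobian J = [[2·x₁·x₂ + 3·x₂^2 - 4·x₂ - 2·sin(x₁) - 2, x₁^2 + 6·x₁·x₂ - 4·x₁], [-8·x₁ - x₂, -x₁ + 4·x₂ - 2]].
At the point, J = [[23.682942, 17.0000], [10.0000, -9.0000]] (det J = -383.146478).
Solving J·Δ = −F gives Δ = (0.1129, 1.0144).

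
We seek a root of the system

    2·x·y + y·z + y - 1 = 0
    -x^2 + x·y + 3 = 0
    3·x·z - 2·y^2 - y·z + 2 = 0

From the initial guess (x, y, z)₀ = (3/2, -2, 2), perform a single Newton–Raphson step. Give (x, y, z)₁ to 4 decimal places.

At (3/2, -2, 2): F = (-13.0000, -2.2500, 7.0000).
Jacobian J = [[2·y, 2·x + z + 1, y], [-2·x + y, x, 0], [3·z, -4·y - z, 3·x - y]].
At the point, J = [[-4.0000, 6.0000, -2.0000], [-5.0000, 1.5000, 0.0000], [6.0000, 6.0000, 6.5000]] (det J = 234.0000).
Solving J·Δ = −F gives Δ = (-0.0385, 1.3718, -2.3077).
Then the next iterate is (x, y, z)₁ = (1.4615, -0.6282, -0.3077).

(1.4615, -0.6282, -0.3077)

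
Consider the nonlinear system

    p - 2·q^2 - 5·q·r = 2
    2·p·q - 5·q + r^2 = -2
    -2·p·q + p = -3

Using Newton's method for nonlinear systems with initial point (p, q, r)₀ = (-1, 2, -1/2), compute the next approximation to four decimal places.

At (-1, 2, -1/2): F = (-6.0000, -11.7500, 6.0000).
Jacobian J = [[1, -4·q - 5·r, -5·q], [2·q, 2·p - 5, 2·r], [-2·q + 1, -2·p, 0]].
At the point, J = [[1.0000, -5.5000, -10.0000], [4.0000, -7.0000, -1.0000], [-3.0000, 2.0000, 0.0000]] (det J = 115.5000).
Solving J·Δ = −F gives Δ = (1.4199, -0.8701, 0.0206).
Then the next iterate is (p, q, r)₁ = (0.4199, 1.1299, -0.4794).

(0.4199, 1.1299, -0.4794)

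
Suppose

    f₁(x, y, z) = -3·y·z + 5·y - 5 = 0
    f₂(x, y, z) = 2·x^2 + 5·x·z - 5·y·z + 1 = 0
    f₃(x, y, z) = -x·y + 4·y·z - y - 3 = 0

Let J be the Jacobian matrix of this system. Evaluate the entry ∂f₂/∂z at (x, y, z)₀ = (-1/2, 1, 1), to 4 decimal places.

-7.5000

∂f₂/∂z = 5·x - 5·y.
At (-1/2, 1, 1) this is -7.5000.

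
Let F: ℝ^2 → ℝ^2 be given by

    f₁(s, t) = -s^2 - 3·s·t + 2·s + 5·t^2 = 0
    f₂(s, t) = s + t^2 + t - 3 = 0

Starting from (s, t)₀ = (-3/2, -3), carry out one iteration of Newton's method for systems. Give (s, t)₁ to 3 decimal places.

(-3.590, -3.118)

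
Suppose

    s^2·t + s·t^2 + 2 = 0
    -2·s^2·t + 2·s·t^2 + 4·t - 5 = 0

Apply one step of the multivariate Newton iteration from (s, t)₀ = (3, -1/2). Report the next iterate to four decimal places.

(2.1250, -0.6094)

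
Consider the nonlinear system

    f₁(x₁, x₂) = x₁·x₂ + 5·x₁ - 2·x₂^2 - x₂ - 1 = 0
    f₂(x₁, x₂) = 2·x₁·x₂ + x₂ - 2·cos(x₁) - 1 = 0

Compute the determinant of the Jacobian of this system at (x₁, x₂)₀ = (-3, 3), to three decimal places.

51.484

J = [[x₂ + 5, x₁ - 4·x₂ - 1], [2·x₂ + 2·sin(x₁), 2·x₁ + 1]].
At the point, J = [[8.000, -16.000], [5.71776, -5.000]].
det J = 51.484.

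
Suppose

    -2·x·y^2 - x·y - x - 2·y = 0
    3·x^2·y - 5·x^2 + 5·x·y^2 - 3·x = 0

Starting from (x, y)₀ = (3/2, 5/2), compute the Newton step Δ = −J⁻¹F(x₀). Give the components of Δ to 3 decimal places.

(-8.477, 5.764)

At (3/2, 5/2): F = (-29.000, 48.000).
Jacobian J = [[-2·y^2 - y - 1, -4·x·y - x - 2], [6·x·y - 10·x + 5·y^2 - 3, 3·x^2 + 10·x·y]].
At the point, J = [[-16.000, -18.500], [35.750, 44.250]] (det J = -46.625).
Solving J·Δ = −F gives Δ = (-8.477, 5.764).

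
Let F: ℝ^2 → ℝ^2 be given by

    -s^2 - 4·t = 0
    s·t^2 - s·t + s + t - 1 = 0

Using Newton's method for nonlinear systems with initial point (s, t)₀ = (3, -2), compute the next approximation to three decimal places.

At (3, -2): F = (-1.000, 18.000).
Jacobian J = [[-2·s, -4], [t^2 - t + 1, 2·s·t - s + 1]].
At the point, J = [[-6.000, -4.000], [7.000, -14.000]] (det J = 112.000).
Solving J·Δ = −F gives Δ = (-0.768, 0.902).
Then the next iterate is (s, t)₁ = (2.232, -1.098).

(2.232, -1.098)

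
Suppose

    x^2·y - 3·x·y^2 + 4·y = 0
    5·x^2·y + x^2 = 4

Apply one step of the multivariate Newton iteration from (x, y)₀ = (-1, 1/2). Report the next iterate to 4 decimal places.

(-1.4286, 0.0000)

At (-1, 1/2): F = (3.2500, -0.5000).
Jacobian J = [[2·x·y - 3·y^2, x^2 - 6·x·y + 4], [10·x·y + 2·x, 5·x^2]].
At the point, J = [[-1.7500, 8.0000], [-7.0000, 5.0000]] (det J = 47.2500).
Solving J·Δ = −F gives Δ = (-0.4286, -0.5000).
Then the next iterate is (x, y)₁ = (-1.4286, 0.0000).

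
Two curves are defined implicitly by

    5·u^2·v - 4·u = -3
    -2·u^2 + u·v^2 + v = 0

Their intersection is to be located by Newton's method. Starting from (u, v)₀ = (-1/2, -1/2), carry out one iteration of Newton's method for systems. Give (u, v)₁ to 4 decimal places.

(1.0741, -2.1111)

At (-1/2, -1/2): F = (4.3750, -1.1250).
Jacobian J = [[10·u·v - 4, 5·u^2], [-4·u + v^2, 2·u·v + 1]].
At the point, J = [[-1.5000, 1.2500], [2.2500, 1.5000]] (det J = -5.0625).
Solving J·Δ = −F gives Δ = (1.5741, -1.6111).
Then the next iterate is (u, v)₁ = (1.0741, -2.1111).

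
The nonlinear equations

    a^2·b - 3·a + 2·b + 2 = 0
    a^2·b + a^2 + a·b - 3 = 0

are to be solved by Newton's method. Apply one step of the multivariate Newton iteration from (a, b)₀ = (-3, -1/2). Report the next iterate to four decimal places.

(-3.0000, -1.0000)

At (-3, -1/2): F = (5.5000, 3.0000).
Jacobian J = [[2·a·b - 3, a^2 + 2], [2·a·b + 2·a + b, a^2 + a]].
At the point, J = [[0.0000, 11.0000], [-3.5000, 6.0000]] (det J = 38.5000).
Solving J·Δ = −F gives Δ = (0.0000, -0.5000).
Then the next iterate is (a, b)₁ = (-3.0000, -1.0000).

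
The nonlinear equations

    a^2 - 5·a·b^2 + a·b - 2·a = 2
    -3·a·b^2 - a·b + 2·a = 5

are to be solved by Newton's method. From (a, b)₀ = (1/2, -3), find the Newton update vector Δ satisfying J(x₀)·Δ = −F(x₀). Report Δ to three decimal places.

At (1/2, -3): F = (-26.750, -16.000).
Jacobian J = [[2·a - 5·b^2 + b - 2, -10·a·b + a], [-3·b^2 - b + 2, -6·a·b - a]].
At the point, J = [[-49.000, 15.500], [-22.000, 8.500]] (det J = -75.500).
Solving J·Δ = −F gives Δ = (0.273, 2.589).

(0.273, 2.589)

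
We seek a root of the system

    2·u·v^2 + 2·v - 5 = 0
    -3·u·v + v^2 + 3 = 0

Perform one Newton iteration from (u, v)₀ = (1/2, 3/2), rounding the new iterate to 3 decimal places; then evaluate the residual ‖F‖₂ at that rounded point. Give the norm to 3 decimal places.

1.414

At (1/2, 3/2): F = (0.250, 3.000).
Jacobian J = [[2·v^2, 4·u·v + 2], [-3·v, -3·u + 2·v]].
At the point, J = [[4.500, 5.000], [-4.500, 1.500]] (det J = 29.250).
Solving J·Δ = −F gives Δ = (0.500, -0.500).
Then the next iterate is (u, v)₁ = (1.000, 1.000).
Re-evaluating at (1.000, 1.000): F = (-1.000, 1.000), so ‖F‖₂ = 1.414.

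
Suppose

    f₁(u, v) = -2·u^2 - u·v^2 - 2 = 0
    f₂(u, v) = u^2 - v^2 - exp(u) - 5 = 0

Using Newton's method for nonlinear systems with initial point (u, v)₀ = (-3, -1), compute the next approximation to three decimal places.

(-4.140, -5.923)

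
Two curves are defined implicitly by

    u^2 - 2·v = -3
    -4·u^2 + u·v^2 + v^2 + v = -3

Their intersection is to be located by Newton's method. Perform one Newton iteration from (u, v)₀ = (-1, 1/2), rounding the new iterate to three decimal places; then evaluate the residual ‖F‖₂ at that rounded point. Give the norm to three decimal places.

0.673

At (-1, 1/2): F = (3.000, -0.500).
Jacobian J = [[2·u, -2], [-8·u + v^2, 2·u·v + 2·v + 1]].
At the point, J = [[-2.000, -2.000], [8.250, 1.000]] (det J = 14.500).
Solving J·Δ = −F gives Δ = (-0.138, 1.638).
Then the next iterate is (u, v)₁ = (-1.138, 2.138).
Re-evaluating at (-1.138, 2.138): F = (0.01904, -0.67298), so ‖F‖₂ = 0.673.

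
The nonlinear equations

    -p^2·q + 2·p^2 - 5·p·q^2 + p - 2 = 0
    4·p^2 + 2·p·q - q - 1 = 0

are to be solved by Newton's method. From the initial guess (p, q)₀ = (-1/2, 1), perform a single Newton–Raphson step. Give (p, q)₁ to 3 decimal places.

(-0.962, 0.462)

At (-1/2, 1): F = (0.250, -2.000).
Jacobian J = [[-2·p·q + 4·p - 5·q^2 + 1, -p^2 - 10·p·q], [8·p + 2·q, 2·p - 1]].
At the point, J = [[-5.000, 4.750], [-2.000, -2.000]] (det J = 19.500).
Solving J·Δ = −F gives Δ = (-0.462, -0.538).
Then the next iterate is (p, q)₁ = (-0.962, 0.462).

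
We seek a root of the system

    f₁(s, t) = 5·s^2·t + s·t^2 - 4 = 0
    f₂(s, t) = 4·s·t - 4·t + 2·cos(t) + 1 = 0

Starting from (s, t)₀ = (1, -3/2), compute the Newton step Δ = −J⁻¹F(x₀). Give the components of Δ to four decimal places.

At (1, -3/2): F = (-9.2500, 1.141474).
Jacobian J = [[10·s·t + t^2, 5·s^2 + 2·s·t], [4·t, 4·s - 2·sin(t) - 4]].
At the point, J = [[-12.7500, 2.0000], [-6.0000, 1.994990]] (det J = -13.436122).
Solving J·Δ = −F gives Δ = (-1.5433, -5.2138).

(-1.5433, -5.2138)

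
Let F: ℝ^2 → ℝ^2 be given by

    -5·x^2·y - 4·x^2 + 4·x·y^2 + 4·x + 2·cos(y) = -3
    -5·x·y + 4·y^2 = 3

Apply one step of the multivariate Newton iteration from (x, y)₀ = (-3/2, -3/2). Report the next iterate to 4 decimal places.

(-0.4056, -0.8427)

At (-3/2, -3/2): F = (-8.483526, -5.2500).
Jacobian J = [[-10·x·y - 8·x + 4·y^2 + 4, -5·x^2 + 8·x·y - 2·sin(y)], [-5·y, -5·x + 8·y]].
At the point, J = [[2.5000, 8.744990], [7.5000, -4.5000]] (det J = -76.837425).
Solving J·Δ = −F gives Δ = (1.0944, 0.6573).
Then the next iterate is (x, y)₁ = (-0.4056, -0.8427).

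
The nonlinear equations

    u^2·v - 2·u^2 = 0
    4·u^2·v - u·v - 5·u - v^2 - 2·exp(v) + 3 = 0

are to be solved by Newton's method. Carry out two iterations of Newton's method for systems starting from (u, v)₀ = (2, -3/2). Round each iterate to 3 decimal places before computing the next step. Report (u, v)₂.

(0.616, -0.772)

At (2, -3/2): F = (-14.000, -30.69626).
Jacobian J = [[2·u·v - 4·u, u^2], [8·u·v - v - 5, 4·u^2 - u - 2·v - 2·exp(v)]].
At the point, J = [[-14.000, 4.000], [-27.500, 16.55374]] (det J = -121.75236).
Solving J·Δ = −F gives Δ = (-0.895, 0.368).
Then the next iterate is (u, v)₁ = (1.105, -1.132).
Round to (1.105, -1.132) and repeat: F = (-3.82425, -8.72914), J = [[-6.92172, 1.22103], [-13.87488, 5.39832]].
Δ = (-0.489, 0.360), so (u, v)₂ = (0.616, -0.772).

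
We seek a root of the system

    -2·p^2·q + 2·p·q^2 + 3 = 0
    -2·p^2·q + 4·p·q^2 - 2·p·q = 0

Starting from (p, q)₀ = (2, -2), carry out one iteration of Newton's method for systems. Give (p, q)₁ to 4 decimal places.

(0.9792, -1.5625)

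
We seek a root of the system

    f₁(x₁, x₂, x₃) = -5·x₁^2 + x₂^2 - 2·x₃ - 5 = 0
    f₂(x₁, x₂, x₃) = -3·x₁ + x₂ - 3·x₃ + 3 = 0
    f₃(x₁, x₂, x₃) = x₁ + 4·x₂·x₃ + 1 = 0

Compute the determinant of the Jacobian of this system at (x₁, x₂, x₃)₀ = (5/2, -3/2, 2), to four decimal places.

-337.0000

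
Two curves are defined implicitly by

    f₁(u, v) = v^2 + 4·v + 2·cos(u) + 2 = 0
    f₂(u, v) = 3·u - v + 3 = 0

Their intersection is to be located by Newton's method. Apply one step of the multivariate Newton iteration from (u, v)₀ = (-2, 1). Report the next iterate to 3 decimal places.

(-1.100, -0.301)

At (-2, 1): F = (6.16771, -4.000).
Jacobian J = [[-2·sin(u), 2·v + 4], [3, -1]].
At the point, J = [[1.81859, 6.000], [3.000, -1.000]] (det J = -19.81859).
Solving J·Δ = −F gives Δ = (0.900, -1.301).
Then the next iterate is (u, v)₁ = (-1.100, -0.301).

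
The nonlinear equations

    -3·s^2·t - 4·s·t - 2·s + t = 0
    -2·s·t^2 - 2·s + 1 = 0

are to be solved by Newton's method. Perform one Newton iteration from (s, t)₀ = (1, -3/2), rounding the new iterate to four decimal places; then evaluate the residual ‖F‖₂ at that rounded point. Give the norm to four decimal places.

2.3183

At (1, -3/2): F = (7.0000, -5.5000).
Jacobian J = [[-6·s·t - 4·t - 2, -3·s^2 - 4·s + 1], [-2·t^2 - 2, -4·s·t]].
At the point, J = [[13.0000, -6.0000], [-6.5000, 6.0000]] (det J = 39.0000).
Solving J·Δ = −F gives Δ = (-0.2308, 0.6667).
Then the next iterate is (s, t)₁ = (0.7692, -0.8333).
Re-evaluating at (0.7692, -0.8333): F = (1.671310, -1.606648), so ‖F‖₂ = 2.3183.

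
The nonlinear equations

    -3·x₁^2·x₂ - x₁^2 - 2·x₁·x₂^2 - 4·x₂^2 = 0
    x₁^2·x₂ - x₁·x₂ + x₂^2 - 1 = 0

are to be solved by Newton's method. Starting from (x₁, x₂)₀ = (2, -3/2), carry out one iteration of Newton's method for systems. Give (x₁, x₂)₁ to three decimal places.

(1.438, -0.722)

At (2, -3/2): F = (-4.000, -1.750).
Jacobian J = [[-6·x₁·x₂ - 2·x₁ - 2·x₂^2, -3·x₁^2 - 4·x₁·x₂ - 8·x₂], [2·x₁·x₂ - x₂, x₁^2 - x₁ + 2·x₂]].
At the point, J = [[9.500, 12.000], [-4.500, -1.000]] (det J = 44.500).
Solving J·Δ = −F gives Δ = (-0.562, 0.778).
Then the next iterate is (x₁, x₂)₁ = (1.438, -0.722).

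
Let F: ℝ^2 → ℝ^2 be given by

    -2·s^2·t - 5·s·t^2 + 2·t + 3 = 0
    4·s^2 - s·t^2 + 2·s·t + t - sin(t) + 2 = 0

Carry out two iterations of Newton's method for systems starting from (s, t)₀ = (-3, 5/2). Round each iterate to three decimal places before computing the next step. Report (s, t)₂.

(-0.843, 0.840)

At (-3, 5/2): F = (56.750, 43.65153).
Jacobian J = [[-4·s·t - 5·t^2, -2·s^2 - 10·s·t + 2], [8·s - t^2 + 2·t, -2·s·t + 2·s - cos(t) + 1]].
At the point, J = [[-1.250, 59.000], [-25.250, 10.80114]] (det J = 1476.24857).
Solving J·Δ = −F gives Δ = (1.329, -0.934).
Then the next iterate is (s, t)₁ = (-1.671, 1.566).
Round to (-1.671, 1.566) and repeat: F = (17.87614, 12.59929), J = [[-1.79464, 22.58338], [-12.68836, 2.88678]].
Δ = (0.828, -0.726), so (s, t)₂ = (-0.843, 0.840).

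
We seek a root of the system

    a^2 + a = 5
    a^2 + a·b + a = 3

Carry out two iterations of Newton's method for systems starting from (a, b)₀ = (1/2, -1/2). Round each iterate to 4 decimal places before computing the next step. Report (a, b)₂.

At (1/2, -1/2): F = (-4.2500, -2.5000).
Jacobian J = [[2·a + 1, 0], [2·a + b + 1, a]].
At the point, J = [[2.0000, 0.0000], [1.5000, 0.5000]] (det J = 1.0000).
Solving J·Δ = −F gives Δ = (2.1250, -1.3750).
Then the next iterate is (a, b)₁ = (2.6250, -1.8750).
Round to (2.6250, -1.8750) and repeat: F = (4.515625, 1.593750), J = [[6.2500, 0.0000], [4.3750, 2.6250]].
Δ = (-0.7225, 0.5970), so (a, b)₂ = (1.9025, -1.2780).

(1.9025, -1.2780)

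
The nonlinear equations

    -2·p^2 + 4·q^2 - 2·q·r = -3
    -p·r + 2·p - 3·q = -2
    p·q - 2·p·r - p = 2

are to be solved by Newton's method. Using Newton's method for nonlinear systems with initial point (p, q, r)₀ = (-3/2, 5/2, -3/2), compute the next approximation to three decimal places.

(0.174, 0.597, -2.046)

At (-3/2, 5/2, -3/2): F = (31.000, -10.750, -8.750).
Jacobian J = [[-4·p, 8·q - 2·r, -2·q], [-r + 2, -3, -p], [q - 2·r - 1, p, -2·p]].
At the point, J = [[6.000, 23.000, -5.000], [3.500, -3.000, 1.500], [4.500, -1.500, 3.000]] (det J = -168.000).
Solving J·Δ = −F gives Δ = (1.674, -1.903, -0.546).
Then the next iterate is (p, q, r)₁ = (0.174, 0.597, -2.046).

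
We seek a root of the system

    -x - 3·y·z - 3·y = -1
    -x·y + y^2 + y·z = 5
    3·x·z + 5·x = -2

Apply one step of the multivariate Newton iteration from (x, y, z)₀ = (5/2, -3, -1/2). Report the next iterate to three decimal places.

(0.346, -2.131, -0.928)

At (5/2, -3, -1/2): F = (3.000, 13.000, 10.750).
Jacobian J = [[-1, -3·z - 3, -3·y], [-y, -x + 2·y + z, y], [3·z + 5, 0, 3·x]].
At the point, J = [[-1.000, -1.500, 9.000], [3.000, -9.000, -3.000], [3.500, 0.000, 7.500]] (det J = 400.500).
Solving J·Δ = −F gives Δ = (-2.154, 0.869, -0.428).
Then the next iterate is (x, y, z)₁ = (0.346, -2.131, -0.928).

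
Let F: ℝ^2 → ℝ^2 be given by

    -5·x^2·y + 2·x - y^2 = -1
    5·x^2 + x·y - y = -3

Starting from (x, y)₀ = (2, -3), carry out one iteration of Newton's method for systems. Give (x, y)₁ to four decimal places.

(0.8800, -3.9600)

At (2, -3): F = (56.0000, 20.0000).
Jacobian J = [[-10·x·y + 2, -5·x^2 - 2·y], [10·x + y, x - 1]].
At the point, J = [[62.0000, -14.0000], [17.0000, 1.0000]] (det J = 300.0000).
Solving J·Δ = −F gives Δ = (-1.1200, -0.9600).
Then the next iterate is (x, y)₁ = (0.8800, -3.9600).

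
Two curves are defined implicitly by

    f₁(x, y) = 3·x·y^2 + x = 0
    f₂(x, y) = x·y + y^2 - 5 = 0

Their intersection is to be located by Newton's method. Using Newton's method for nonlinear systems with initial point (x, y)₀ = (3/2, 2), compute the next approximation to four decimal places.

(-0.5070, 2.3662)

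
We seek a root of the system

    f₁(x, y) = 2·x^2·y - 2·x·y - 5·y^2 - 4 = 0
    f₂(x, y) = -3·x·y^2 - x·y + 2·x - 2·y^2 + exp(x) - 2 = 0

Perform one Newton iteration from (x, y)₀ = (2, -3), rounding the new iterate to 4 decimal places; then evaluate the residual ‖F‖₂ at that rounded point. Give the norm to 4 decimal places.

At (2, -3): F = (-61.0000, -56.610944).
Jacobian J = [[4·x·y - 2·y, 2·x^2 - 2·x - 10·y], [-3·y^2 - y + exp(x) + 2, -6·x·y - x - 4·y]].
At the point, J = [[-18.0000, 34.0000], [-14.610944, 46.0000]] (det J = -331.227907).
Solving J·Δ = −F gives Δ = (-2.6605, 0.3856).
Then the next iterate is (x, y)₁ = (-0.6605, -2.6144).
Re-evaluating at (-0.6605, -2.6144): F = (-43.910177, -4.657667), so ‖F‖₂ = 44.1565.

44.1565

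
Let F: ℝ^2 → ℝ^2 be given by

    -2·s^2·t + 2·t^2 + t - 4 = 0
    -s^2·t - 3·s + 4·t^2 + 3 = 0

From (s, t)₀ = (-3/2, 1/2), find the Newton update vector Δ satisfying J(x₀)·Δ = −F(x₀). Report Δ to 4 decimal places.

(-0.6250, -4.7500)

At (-3/2, 1/2): F = (-5.2500, 7.3750).
Jacobian J = [[-4·s·t, -2·s^2 + 4·t + 1], [-2·s·t - 3, -s^2 + 8·t]].
At the point, J = [[3.0000, -1.5000], [-1.5000, 1.7500]] (det J = 3.0000).
Solving J·Δ = −F gives Δ = (-0.6250, -4.7500).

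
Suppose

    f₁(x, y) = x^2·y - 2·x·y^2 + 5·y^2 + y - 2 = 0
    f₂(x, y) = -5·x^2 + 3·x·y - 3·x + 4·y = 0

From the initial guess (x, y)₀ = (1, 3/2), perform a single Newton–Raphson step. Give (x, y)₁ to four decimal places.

(0.6777, 0.7515)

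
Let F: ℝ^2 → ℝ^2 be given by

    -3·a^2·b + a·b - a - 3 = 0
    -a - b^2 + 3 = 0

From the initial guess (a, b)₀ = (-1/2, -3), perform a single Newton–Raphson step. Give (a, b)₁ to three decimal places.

At (-1/2, -3): F = (1.250, -5.500).
Jacobian J = [[-6·a·b + b - 1, -3·a^2 + a], [-1, -2·b]].
At the point, J = [[-13.000, -1.250], [-1.000, 6.000]] (det J = -79.250).
Solving J·Δ = −F gives Δ = (0.008, 0.918).
Then the next iterate is (a, b)₁ = (-0.492, -2.082).

(-0.492, -2.082)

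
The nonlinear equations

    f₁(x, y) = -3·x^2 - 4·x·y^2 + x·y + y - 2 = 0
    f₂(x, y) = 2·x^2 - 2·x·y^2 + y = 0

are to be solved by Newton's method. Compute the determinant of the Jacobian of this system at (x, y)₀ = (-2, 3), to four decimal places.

697.0000

J = [[-6·x - 4·y^2 + y, -8·x·y + x + 1], [4·x - 2·y^2, -4·x·y + 1]].
At the point, J = [[-21.0000, 47.0000], [-26.0000, 25.0000]].
det J = 697.0000.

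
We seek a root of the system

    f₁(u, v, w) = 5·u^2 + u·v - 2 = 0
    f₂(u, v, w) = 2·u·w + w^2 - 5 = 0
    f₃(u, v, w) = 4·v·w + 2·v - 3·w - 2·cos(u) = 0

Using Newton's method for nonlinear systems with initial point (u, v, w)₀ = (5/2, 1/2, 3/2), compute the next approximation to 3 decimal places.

(1.302, 0.523, 1.356)

At (5/2, 1/2, 3/2): F = (30.500, 4.750, 1.10229).
Jacobian J = [[10·u + v, u, 0], [2·w, 0, 2·u + 2·w], [2·sin(u), 4·w + 2, 4·v - 3]].
At the point, J = [[25.500, 2.500, 0.000], [3.000, 0.000, 8.000], [1.19694, 8.000, -1.000]] (det J = -1600.56111).
Solving J·Δ = −F gives Δ = (-1.198, 0.023, -0.144).
Then the next iterate is (u, v, w)₁ = (1.302, 0.523, 1.356).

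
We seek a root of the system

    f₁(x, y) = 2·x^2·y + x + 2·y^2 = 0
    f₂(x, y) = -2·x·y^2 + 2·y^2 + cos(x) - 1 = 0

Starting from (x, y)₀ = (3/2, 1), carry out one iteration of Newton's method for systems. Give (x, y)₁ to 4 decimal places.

(1.4653, 0.0874)

At (3/2, 1): F = (8.0000, -1.929263).
Jacobian J = [[4·x·y + 1, 2·x^2 + 4·y], [-2·y^2 - sin(x), -4·x·y + 4·y]].
At the point, J = [[7.0000, 8.5000], [-2.997495, -2.0000]] (det J = 11.478707).
Solving J·Δ = −F gives Δ = (-0.0347, -0.9126).
Then the next iterate is (x, y)₁ = (1.4653, 0.0874).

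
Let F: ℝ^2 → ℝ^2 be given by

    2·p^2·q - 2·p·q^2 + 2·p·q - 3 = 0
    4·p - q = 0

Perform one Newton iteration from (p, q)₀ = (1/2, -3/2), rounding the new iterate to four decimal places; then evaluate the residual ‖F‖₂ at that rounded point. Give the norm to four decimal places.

5.0640

At (1/2, -3/2): F = (-7.5000, 3.5000).
Jacobian J = [[4·p·q - 2·q^2 + 2·q, 2·p^2 - 4·p·q + 2·p], [4, -1]].
At the point, J = [[-10.5000, 4.5000], [4.0000, -1.0000]] (det J = -7.5000).
Solving J·Δ = −F gives Δ = (-1.1000, -0.9000).
Then the next iterate is (p, q)₁ = (-0.6000, -2.4000).
Re-evaluating at (-0.6000, -2.4000): F = (5.0640, 0.0000), so ‖F‖₂ = 5.0640.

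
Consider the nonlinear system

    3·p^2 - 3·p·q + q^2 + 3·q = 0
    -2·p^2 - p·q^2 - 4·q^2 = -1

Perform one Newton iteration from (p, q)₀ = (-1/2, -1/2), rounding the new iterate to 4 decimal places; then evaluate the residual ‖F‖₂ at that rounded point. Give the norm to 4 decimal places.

0.6173

At (-1/2, -1/2): F = (-1.2500, -0.3750).
Jacobian J = [[6·p - 3·q, -3·p + 2·q + 3], [-4·p - q^2, -2·p·q - 8·q]].
At the point, J = [[-1.5000, 3.5000], [1.7500, 3.5000]] (det J = -11.3750).
Solving J·Δ = −F gives Δ = (-0.2692, 0.2418).
Then the next iterate is (p, q)₁ = (-0.7692, -0.2582).
Re-evaluating at (-0.7692, -0.2582): F = (0.471251, -0.398726), so ‖F‖₂ = 0.6173.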